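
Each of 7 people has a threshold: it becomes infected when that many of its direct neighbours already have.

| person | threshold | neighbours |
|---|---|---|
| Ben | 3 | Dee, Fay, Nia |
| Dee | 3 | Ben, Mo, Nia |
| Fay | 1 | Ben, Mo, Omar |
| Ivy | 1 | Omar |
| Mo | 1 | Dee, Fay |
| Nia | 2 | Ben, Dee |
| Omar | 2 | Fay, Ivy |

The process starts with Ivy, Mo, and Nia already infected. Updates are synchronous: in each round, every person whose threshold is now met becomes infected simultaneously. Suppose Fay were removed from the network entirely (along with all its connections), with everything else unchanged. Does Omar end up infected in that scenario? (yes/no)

no

With Fay removed:
Round 1 — Ivy, Mo, Nia become infected (initial).
Round 2 — no new infections; cascade stops.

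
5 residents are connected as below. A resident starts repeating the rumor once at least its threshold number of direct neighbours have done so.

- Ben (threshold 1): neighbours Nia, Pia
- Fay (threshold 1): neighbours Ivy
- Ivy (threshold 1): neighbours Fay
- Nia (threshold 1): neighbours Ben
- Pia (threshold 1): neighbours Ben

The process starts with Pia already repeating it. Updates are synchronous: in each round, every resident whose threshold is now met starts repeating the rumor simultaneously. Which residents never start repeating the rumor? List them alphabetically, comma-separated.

Fay, Ivy

Round 1 — Pia starts repeating the rumor (initial).
Round 2 — checking thresholds:
  Ben: 1 of 2 neighbours ≥ 1, starts repeating the rumor.
Round 3 — checking thresholds:
  Nia: 1 of 1 neighbours ≥ 1, starts repeating the rumor.
Round 4 — no new spreads; cascade stops.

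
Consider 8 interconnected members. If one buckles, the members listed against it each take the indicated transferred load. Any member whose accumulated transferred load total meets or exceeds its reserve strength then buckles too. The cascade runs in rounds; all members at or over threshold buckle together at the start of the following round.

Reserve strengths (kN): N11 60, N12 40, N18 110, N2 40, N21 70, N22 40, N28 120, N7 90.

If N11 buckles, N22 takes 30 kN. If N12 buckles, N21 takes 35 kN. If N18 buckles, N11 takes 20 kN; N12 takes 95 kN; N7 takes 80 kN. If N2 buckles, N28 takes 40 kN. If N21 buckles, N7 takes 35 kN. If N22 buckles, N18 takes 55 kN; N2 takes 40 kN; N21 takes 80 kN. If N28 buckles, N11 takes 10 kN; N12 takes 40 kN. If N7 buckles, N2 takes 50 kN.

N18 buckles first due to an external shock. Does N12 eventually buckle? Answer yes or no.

Round 1 — N18 buckles (initial).
  N11: +20 → 20 < 60
  N12: +95 → 95 ≥ 40
  N7: +80 → 80 < 90
Round 2 — N12 buckles.
  N21: +35 → 35 < 70
No further bucklings.

yes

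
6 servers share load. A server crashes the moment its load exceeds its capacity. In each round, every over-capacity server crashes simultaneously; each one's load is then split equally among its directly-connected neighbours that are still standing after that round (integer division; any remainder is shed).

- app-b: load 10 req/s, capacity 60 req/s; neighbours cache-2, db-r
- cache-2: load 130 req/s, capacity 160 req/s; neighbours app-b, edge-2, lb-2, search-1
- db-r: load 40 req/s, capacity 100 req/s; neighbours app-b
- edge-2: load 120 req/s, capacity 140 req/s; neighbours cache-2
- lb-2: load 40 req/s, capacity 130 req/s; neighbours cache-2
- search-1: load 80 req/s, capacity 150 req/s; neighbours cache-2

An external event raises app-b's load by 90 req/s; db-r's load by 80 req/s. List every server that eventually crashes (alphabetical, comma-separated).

app-b, cache-2, db-r, edge-2, search-1

Round 1 — app-b at 100 > 60; db-r at 120 > 100. app-b, db-r crash.
  app-b sheds 100 req/s to cache-2: 100 each.
    cache-2: 130+100 = 230 > 160
  db-r sheds 120 req/s: no online neighbours, lost.
Round 2 — cache-2 crashes.
  cache-2 sheds 230 req/s to edge-2, lb-2, search-1: 76 each (2 lost).
    edge-2: 120+76 = 196 > 140
    lb-2: 40+76 = 116 ≤ 130
    search-1: 80+76 = 156 > 150
Round 3 — edge-2, search-1 crash.
  edge-2 sheds 196 req/s: no online neighbours, lost.
  search-1 sheds 156 req/s: no online neighbours, lost.
No further crashes.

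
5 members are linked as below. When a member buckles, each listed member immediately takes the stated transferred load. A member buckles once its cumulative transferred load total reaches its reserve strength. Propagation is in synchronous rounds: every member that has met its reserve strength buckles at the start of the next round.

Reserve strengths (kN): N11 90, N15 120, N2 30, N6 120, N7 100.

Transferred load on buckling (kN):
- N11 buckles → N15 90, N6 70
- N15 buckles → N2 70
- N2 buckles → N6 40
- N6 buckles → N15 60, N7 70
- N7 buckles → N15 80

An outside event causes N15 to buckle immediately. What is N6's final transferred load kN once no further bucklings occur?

Round 1 — N15 buckles (initial).
  N2: +70 → 70 ≥ 30
Round 2 — N2 buckles.
  N6: +40 → 40 < 120
No further bucklings.

40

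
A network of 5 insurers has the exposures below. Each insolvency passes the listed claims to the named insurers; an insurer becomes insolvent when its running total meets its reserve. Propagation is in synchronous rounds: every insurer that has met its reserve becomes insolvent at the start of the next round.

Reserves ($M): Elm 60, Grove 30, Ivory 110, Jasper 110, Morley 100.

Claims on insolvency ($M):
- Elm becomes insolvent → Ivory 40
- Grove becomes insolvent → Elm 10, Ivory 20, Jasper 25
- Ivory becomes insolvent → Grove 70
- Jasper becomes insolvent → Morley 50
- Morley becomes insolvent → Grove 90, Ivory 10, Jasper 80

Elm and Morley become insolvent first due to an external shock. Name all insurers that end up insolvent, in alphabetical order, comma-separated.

Round 1 — Elm, Morley become insolvent (initial).
  Grove: +90 → 90 ≥ 30
  Ivory: +40+10 → 50 < 110
  Jasper: +80 → 80 < 110
Round 2 — Grove becomes insolvent.
  Ivory: +20 → 70 < 110
  Jasper: +25 → 105 < 110
No further insolvencies.

Elm, Grove, Morley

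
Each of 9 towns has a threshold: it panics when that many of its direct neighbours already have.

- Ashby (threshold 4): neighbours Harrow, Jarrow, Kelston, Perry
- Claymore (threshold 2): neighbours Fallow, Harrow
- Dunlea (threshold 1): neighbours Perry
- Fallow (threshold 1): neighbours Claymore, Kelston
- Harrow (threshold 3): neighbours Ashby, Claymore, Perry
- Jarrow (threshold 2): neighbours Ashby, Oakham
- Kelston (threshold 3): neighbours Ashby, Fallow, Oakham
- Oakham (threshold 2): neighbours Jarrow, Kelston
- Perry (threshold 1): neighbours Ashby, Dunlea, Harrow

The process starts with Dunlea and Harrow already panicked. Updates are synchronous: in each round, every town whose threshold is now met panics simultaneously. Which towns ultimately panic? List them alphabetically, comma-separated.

Round 1 — Dunlea, Harrow panic (initial).
Round 2 — checking thresholds:
  Ashby: 1 of 4 neighbours < 4, holds.
  Claymore: 1 of 2 neighbours < 2, holds.
  Perry: 2 of 3 neighbours ≥ 1, panics.
Round 3 — no new panics; cascade stops.

Dunlea, Harrow, Perry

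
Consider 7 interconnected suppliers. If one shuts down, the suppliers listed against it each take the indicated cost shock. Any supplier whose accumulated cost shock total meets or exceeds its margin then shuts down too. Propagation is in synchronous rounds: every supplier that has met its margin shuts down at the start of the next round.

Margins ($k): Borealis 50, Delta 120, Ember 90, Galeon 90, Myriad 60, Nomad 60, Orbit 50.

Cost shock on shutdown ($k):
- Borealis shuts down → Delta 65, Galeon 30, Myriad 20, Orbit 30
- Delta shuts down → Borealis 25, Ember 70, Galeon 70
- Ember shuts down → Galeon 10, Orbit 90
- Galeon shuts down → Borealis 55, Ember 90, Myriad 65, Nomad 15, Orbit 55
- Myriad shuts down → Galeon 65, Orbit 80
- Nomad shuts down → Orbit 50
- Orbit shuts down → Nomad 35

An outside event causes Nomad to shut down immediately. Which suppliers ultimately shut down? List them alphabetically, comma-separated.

Round 1 — Nomad shuts down (initial).
  Orbit: +50 → 50 ≥ 50
Round 2 — Orbit shuts down.
No further shutdowns.

Nomad, Orbit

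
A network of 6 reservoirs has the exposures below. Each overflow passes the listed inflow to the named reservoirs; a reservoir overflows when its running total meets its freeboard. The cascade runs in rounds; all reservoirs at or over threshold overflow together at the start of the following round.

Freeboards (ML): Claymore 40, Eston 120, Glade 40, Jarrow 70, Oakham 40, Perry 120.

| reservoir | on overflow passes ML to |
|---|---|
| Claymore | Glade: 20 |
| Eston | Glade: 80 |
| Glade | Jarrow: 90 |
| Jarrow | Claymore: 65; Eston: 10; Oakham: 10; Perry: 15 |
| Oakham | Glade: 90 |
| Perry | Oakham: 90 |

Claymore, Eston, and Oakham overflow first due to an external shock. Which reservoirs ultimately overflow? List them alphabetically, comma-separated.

Round 1 — Claymore, Eston, Oakham overflow (initial).
  Glade: +20+80+90 → 190 ≥ 40
Round 2 — Glade overflows.
  Jarrow: +90 → 90 ≥ 70
Round 3 — Jarrow overflows.
  Perry: +15 → 15 < 120
No further overflows.

Claymore, Eston, Glade, Jarrow, Oakham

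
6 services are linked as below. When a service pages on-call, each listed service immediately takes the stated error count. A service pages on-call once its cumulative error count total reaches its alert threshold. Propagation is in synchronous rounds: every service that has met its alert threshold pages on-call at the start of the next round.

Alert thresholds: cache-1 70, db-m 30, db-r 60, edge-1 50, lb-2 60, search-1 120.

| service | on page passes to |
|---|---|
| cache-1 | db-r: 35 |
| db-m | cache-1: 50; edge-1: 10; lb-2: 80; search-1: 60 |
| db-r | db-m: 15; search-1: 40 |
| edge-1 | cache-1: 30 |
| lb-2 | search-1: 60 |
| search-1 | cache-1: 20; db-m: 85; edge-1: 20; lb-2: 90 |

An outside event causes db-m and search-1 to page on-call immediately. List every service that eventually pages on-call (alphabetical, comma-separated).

cache-1, db-m, lb-2, search-1

Round 1 — db-m, search-1 page on-call (initial).
  cache-1: +50+20 → 70 ≥ 70
  edge-1: +10+20 → 30 < 50
  lb-2: +80+90 → 170 ≥ 60
Round 2 — cache-1, lb-2 page on-call.
  db-r: +35 → 35 < 60
No further pages.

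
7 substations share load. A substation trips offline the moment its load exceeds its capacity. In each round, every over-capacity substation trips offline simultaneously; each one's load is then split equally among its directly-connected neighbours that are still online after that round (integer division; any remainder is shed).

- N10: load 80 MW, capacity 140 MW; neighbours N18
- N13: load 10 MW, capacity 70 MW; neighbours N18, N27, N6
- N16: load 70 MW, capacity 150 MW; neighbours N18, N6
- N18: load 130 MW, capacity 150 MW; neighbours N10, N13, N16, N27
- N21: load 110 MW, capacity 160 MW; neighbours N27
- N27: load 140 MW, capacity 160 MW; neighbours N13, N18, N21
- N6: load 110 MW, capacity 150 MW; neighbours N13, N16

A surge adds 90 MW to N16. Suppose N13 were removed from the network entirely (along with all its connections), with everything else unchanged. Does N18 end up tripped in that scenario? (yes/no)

yes

With N13 removed:
Round 1 — N16 at 160 > 150. N16 trips offline.
  N16 sheds 160 MW to N18, N6: 80 each.
    N18: 130+80 = 210 > 150
    N6: 110+80 = 190 > 150
Round 2 — N18, N6 trip offline.
  N18 sheds 210 MW to N10, N27: 105 each.
    N10: 80+105 = 185 > 140
    N27: 140+105 = 245 > 160
  N6 sheds 190 MW: no online neighbours, lost.
Round 3 — N10, N27 trip offline.
  N10 sheds 185 MW: no online neighbours, lost.
  N27 sheds 245 MW to N21: 245 each.
    N21: 110+245 = 355 > 160
Round 4 — N21 trips offline.
  N21 sheds 355 MW: no online neighbours, lost.
No further trips.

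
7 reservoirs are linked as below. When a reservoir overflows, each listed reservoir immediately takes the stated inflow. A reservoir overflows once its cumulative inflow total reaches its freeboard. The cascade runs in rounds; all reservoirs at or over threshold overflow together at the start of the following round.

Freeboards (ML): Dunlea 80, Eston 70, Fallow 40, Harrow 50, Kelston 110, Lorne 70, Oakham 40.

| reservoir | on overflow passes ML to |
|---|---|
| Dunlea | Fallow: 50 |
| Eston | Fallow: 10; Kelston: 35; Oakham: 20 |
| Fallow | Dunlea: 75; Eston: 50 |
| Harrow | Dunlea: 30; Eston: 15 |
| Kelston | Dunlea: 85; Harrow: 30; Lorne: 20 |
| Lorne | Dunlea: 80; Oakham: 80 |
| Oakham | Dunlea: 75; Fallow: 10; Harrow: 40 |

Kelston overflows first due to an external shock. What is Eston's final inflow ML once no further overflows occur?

50

Round 1 — Kelston overflows (initial).
  Dunlea: +85 → 85 ≥ 80
  Harrow: +30 → 30 < 50
  Lorne: +20 → 20 < 70
Round 2 — Dunlea overflows.
  Fallow: +50 → 50 ≥ 40
Round 3 — Fallow overflows.
  Eston: +50 → 50 < 70
No further overflows.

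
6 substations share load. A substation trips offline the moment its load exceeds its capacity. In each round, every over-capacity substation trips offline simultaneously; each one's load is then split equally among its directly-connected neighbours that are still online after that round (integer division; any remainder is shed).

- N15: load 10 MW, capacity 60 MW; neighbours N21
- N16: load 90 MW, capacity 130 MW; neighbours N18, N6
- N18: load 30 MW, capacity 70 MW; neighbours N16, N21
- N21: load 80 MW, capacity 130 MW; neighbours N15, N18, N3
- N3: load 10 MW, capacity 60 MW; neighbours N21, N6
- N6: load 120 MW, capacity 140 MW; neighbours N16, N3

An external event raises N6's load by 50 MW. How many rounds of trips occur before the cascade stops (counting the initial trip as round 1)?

4

Round 1 — N6 at 170 > 140. N6 trips offline.
  N6 sheds 170 MW to N16, N3: 85 each.
    N16: 90+85 = 175 > 130
    N3: 10+85 = 95 > 60
Round 2 — N16, N3 trip offline.
  N16 sheds 175 MW to N18: 175 each.
    N18: 30+175 = 205 > 70
  N3 sheds 95 MW to N21: 95 each.
    N21: 80+95 = 175 > 130
Round 3 — N18, N21 trip offline.
  N18 sheds 205 MW: no online neighbours, lost.
  N21 sheds 175 MW to N15: 175 each.
    N15: 10+175 = 185 > 60
Round 4 — N15 trips offline.
  N15 sheds 185 MW: no online neighbours, lost.
No further trips.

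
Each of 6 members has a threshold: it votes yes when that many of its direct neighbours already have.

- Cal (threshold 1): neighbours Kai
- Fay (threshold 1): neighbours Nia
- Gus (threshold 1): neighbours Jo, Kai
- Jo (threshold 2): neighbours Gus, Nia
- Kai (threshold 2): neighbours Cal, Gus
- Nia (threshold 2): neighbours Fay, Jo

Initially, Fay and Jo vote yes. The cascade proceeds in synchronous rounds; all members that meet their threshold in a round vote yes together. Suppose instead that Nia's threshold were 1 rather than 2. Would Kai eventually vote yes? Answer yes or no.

no

With Nia's threshold at 1:
Round 1 — Fay, Jo vote yes (initial).
Round 2 — checking thresholds:
  Gus: 1 of 2 neighbours ≥ 1, votes yes.
  Nia: 2 of 2 neighbours ≥ 1, votes yes.
Round 3 — no new yes votes; cascade stops.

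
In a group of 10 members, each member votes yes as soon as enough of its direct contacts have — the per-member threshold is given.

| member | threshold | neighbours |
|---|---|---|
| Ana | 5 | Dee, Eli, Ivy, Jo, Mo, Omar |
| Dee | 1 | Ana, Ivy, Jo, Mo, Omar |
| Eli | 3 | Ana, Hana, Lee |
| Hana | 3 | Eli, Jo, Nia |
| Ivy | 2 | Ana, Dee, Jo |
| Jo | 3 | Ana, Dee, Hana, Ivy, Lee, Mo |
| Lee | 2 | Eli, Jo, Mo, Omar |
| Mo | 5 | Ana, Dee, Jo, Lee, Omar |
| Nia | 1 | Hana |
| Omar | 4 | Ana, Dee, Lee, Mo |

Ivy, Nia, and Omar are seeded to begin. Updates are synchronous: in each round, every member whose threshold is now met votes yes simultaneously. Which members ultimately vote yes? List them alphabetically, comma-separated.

Dee, Ivy, Nia, Omar

Round 1 — Ivy, Nia, Omar vote yes (initial).
Round 2 — checking thresholds:
  Ana: 2 of 6 neighbours < 5, below threshold.
  Dee: 2 of 5 neighbours ≥ 1, votes yes.
  Hana: 1 of 3 neighbours < 3, below threshold.
  Jo: 1 of 6 neighbours < 3, below threshold.
  Lee: 1 of 4 neighbours < 2, below threshold.
  Mo: 1 of 5 neighbours < 5, below threshold.
Round 3 — no new yes votes; cascade stops.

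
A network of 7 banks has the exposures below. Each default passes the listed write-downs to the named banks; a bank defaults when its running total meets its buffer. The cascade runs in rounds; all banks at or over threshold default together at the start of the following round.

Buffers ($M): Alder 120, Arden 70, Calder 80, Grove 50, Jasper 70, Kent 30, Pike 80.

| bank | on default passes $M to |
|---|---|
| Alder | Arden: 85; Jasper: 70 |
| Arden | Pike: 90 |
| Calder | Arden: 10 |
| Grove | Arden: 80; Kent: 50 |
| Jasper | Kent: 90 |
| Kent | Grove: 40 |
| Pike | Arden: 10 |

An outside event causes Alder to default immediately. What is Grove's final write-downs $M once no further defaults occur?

Round 1 — Alder defaults (initial).
  Arden: +85 → 85 ≥ 70
  Jasper: +70 → 70 ≥ 70
Round 2 — Arden, Jasper default.
  Kent: +90 → 90 ≥ 30
  Pike: +90 → 90 ≥ 80
Round 3 — Kent, Pike default.
  Grove: +40 → 40 < 50
No further defaults.

40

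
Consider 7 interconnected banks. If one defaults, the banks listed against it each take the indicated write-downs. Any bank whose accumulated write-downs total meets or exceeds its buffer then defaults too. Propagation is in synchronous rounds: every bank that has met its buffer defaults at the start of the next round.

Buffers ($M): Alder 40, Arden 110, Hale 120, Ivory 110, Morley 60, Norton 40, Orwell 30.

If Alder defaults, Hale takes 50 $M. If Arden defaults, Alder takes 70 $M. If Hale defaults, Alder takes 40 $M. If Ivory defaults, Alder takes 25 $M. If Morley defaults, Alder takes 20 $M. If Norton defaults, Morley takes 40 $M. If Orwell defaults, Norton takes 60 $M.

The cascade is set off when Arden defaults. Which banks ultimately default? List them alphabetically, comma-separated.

Alder, Arden

Round 1 — Arden defaults (initial).
  Alder: +70 → 70 ≥ 40
Round 2 — Alder defaults.
  Hale: +50 → 50 < 120
No further defaults.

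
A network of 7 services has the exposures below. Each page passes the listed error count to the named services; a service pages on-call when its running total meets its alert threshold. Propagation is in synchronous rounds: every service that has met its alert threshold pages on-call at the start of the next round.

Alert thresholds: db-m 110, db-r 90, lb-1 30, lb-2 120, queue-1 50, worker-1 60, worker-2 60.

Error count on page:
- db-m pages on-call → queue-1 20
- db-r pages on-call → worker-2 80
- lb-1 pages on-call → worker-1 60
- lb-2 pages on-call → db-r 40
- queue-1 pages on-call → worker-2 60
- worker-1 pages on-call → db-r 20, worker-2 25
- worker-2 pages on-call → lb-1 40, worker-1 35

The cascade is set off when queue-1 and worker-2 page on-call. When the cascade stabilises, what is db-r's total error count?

Round 1 — queue-1, worker-2 page on-call (initial).
  lb-1: +40 → 40 ≥ 30
  worker-1: +35 → 35 < 60
Round 2 — lb-1 pages on-call.
  worker-1: +60 → 95 ≥ 60
Round 3 — worker-1 pages on-call.
  db-r: +20 → 20 < 90
No further pages.

20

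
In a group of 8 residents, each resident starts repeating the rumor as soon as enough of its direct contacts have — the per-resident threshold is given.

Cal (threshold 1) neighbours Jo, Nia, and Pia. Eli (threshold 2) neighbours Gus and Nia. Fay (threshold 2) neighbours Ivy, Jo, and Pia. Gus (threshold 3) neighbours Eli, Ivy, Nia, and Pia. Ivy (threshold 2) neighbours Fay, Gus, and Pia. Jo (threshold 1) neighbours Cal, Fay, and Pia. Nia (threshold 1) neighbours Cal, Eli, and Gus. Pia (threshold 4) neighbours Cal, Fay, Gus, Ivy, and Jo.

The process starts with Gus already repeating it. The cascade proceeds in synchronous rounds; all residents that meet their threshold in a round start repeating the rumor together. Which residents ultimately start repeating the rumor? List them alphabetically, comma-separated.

Cal, Eli, Gus, Jo, Nia

Round 1 — Gus starts repeating the rumor (initial).
Round 2 — checking thresholds:
  Eli: 1 of 2 neighbours < 2, not yet.
  Ivy: 1 of 3 neighbours < 2, not yet.
  Nia: 1 of 3 neighbours ≥ 1, starts repeating the rumor.
  Pia: 1 of 5 neighbours < 4, not yet.
Round 3 — checking thresholds:
  Cal: 1 of 3 neighbours ≥ 1, starts repeating the rumor.
  Eli: 2 of 2 neighbours ≥ 2, starts repeating the rumor.
  Ivy: 1 of 3 neighbours < 2, not yet.
  Pia: 1 of 5 neighbours < 4, not yet.
Round 4 — checking thresholds:
  Ivy: 1 of 3 neighbours < 2, not yet.
  Jo: 1 of 3 neighbours ≥ 1, starts repeating the rumor.
  Pia: 2 of 5 neighbours < 4, not yet.
Round 5 — no new spreads; cascade stops.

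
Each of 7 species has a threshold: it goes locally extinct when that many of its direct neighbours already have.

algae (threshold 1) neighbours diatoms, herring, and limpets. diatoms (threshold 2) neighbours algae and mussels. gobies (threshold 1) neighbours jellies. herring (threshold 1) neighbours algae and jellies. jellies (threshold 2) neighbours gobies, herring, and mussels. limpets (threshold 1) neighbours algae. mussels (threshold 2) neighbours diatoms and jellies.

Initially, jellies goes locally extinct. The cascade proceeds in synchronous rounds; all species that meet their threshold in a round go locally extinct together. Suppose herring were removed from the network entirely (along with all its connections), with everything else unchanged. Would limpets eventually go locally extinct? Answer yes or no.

With herring removed:
Round 1 — jellies goes locally extinct (initial).
Round 2 — checking thresholds:
  gobies: 1 of 1 neighbours ≥ 1, goes locally extinct.
  mussels: 1 of 2 neighbours < 2, not yet.
Round 3 — no new extinctions; cascade stops.

no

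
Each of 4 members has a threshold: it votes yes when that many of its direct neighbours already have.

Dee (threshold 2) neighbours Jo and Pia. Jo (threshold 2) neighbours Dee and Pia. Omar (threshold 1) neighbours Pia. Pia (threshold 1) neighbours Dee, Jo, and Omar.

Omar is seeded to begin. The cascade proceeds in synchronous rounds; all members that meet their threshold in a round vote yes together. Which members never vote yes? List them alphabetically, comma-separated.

Round 1 — Omar votes yes (initial).
Round 2 — checking thresholds:
  Pia: 1 of 3 neighbours ≥ 1, votes yes.
Round 3 — no new yes votes; cascade stops.

Dee, Jo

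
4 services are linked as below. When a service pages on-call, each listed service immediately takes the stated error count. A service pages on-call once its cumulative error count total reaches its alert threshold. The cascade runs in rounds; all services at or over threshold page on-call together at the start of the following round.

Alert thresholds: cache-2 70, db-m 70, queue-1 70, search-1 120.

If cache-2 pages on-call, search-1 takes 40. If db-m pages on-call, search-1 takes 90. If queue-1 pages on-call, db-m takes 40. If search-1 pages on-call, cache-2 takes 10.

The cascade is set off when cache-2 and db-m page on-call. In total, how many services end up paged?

3

Round 1 — cache-2, db-m page on-call (initial).
  search-1: +40+90 → 130 ≥ 120
Round 2 — search-1 pages on-call.
No further pages.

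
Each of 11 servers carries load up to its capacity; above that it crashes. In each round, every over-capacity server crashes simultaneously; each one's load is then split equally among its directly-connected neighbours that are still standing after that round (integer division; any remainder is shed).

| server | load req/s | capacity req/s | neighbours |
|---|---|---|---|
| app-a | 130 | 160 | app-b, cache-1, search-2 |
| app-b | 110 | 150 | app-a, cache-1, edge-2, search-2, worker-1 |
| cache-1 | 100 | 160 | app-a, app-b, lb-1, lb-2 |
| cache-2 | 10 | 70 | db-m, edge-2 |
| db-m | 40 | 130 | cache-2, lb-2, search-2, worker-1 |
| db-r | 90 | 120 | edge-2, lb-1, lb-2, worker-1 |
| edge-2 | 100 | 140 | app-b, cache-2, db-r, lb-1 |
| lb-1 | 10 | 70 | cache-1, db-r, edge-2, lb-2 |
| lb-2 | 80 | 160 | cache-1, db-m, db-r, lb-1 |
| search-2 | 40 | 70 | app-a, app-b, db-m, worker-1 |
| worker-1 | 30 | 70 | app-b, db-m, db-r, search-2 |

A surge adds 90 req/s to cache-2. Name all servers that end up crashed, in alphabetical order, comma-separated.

Round 1 — cache-2 at 100 > 70. cache-2 crashes.
  cache-2 sheds 100 req/s to db-m, edge-2: 50 each.
    db-m: 40+50 = 90 ≤ 130
    edge-2: 100+50 = 150 > 140
Round 2 — edge-2 crashes.
  edge-2 sheds 150 req/s to app-b, db-r, lb-1: 50 each.
    app-b: 110+50 = 160 > 150
    db-r: 90+50 = 140 > 120
    lb-1: 10+50 = 60 ≤ 70
Round 3 — app-b, db-r crash.
  app-b sheds 160 req/s to app-a, cache-1, search-2, worker-1: 40 each.
    app-a: 130+40 = 170 > 160
    cache-1: 100+40 = 140 ≤ 160
    search-2: 40+40 = 80 > 70
    worker-1: 30+40 = 70 ≤ 70
  db-r sheds 140 req/s to lb-1, lb-2, worker-1: 46 each (2 lost).
    lb-1: 60+46 = 106 > 70
    lb-2: 80+46 = 126 ≤ 160
    worker-1: 70+46 = 116 > 70
Round 4 — app-a, lb-1, search-2, worker-1 crash.
  app-a sheds 170 req/s to cache-1: 170 each.
    cache-1: 140+170 = 310 > 160
  lb-1 sheds 106 req/s to cache-1, lb-2: 53 each.
    cache-1: 310+53 = 363 > 160
    lb-2: 126+53 = 179 > 160
  search-2 sheds 80 req/s to db-m: 80 each.
    db-m: 90+80 = 170 > 130
  worker-1 sheds 116 req/s to db-m: 116 each.
    db-m: 170+116 = 286 > 130
Round 5 — cache-1, db-m, lb-2 crash.
  cache-1 sheds 363 req/s: no online neighbours, lost.
  db-m sheds 286 req/s: no online neighbours, lost.
  lb-2 sheds 179 req/s: no online neighbours, lost.
No further crashes.

app-a, app-b, cache-1, cache-2, db-m, db-r, edge-2, lb-1, lb-2, search-2, worker-1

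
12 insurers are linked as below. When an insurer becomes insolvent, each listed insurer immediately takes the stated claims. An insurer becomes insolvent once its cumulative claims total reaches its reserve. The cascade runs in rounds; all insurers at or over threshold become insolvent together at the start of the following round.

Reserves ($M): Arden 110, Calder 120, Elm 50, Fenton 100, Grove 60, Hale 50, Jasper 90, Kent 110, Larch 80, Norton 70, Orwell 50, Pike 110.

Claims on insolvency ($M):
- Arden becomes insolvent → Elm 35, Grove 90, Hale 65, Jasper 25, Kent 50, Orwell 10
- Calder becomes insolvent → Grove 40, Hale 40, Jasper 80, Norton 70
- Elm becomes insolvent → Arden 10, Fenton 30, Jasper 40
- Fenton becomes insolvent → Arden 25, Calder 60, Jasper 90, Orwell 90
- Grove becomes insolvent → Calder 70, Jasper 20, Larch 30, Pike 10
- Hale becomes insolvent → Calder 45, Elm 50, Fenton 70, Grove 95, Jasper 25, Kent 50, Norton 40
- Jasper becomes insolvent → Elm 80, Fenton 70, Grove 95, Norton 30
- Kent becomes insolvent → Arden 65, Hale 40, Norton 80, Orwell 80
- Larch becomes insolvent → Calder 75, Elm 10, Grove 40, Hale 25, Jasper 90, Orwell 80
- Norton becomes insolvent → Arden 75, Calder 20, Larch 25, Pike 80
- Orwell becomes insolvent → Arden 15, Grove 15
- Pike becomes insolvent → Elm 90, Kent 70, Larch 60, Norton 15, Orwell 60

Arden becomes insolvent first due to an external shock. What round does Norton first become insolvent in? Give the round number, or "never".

Round 1 — Arden becomes insolvent (initial).
  Elm: +35 → 35 < 50
  Grove: +90 → 90 ≥ 60
  Hale: +65 → 65 ≥ 50
  Jasper: +25 → 25 < 90
  Kent: +50 → 50 < 110
  Orwell: +10 → 10 < 50
Round 2 — Grove, Hale become insolvent.
  Calder: +70+45 → 115 < 120
  Elm: +50 → 85 ≥ 50
  Fenton: +70 → 70 < 100
  Jasper: +20+25 → 70 < 90
  Kent: +50 → 100 < 110
  Larch: +30 → 30 < 80
  Norton: +40 → 40 < 70
  Pike: +10 → 10 < 110
Round 3 — Elm becomes insolvent.
  Fenton: +30 → 100 ≥ 100
  Jasper: +40 → 110 ≥ 90
Round 4 — Fenton, Jasper become insolvent.
  Calder: +60 → 175 ≥ 120
  Norton: +30 → 70 ≥ 70
  Orwell: +90 → 100 ≥ 50
Round 5 — Calder, Norton, Orwell become insolvent.
  Larch: +25 → 55 < 80
  Pike: +80 → 90 < 110
No further insolvencies.

5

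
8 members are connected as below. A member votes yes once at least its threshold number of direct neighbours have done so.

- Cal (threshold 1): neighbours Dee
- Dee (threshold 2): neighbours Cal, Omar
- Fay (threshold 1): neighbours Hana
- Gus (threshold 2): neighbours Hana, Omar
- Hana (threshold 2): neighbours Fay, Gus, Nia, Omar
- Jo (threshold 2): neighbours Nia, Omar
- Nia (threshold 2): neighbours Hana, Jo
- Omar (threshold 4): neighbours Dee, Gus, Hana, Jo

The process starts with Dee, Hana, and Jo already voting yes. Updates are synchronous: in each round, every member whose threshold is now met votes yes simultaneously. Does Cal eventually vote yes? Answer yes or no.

Round 1 — Dee, Hana, Jo vote yes (initial).
Round 2 — checking thresholds:
  Cal: 1 of 1 neighbours ≥ 1, votes yes.
  Fay: 1 of 1 neighbours ≥ 1, votes yes.
  Gus: 1 of 2 neighbours < 2, below threshold.
  Nia: 2 of 2 neighbours ≥ 2, votes yes.
  Omar: 3 of 4 neighbours < 4, below threshold.
Round 3 — no new yes votes; cascade stops.

yes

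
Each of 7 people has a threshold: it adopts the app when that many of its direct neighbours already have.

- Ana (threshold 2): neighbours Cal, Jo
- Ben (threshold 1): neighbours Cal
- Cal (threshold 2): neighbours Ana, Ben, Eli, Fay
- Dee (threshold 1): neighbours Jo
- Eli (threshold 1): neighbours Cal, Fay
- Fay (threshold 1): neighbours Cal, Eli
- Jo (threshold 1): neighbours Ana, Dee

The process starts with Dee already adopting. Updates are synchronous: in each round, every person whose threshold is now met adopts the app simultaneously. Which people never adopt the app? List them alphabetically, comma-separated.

Round 1 — Dee adopts the app (initial).
Round 2 — checking thresholds:
  Jo: 1 of 2 neighbours ≥ 1, adopts the app.
Round 3 — no new adoptions; cascade stops.

Ana, Ben, Cal, Eli, Fay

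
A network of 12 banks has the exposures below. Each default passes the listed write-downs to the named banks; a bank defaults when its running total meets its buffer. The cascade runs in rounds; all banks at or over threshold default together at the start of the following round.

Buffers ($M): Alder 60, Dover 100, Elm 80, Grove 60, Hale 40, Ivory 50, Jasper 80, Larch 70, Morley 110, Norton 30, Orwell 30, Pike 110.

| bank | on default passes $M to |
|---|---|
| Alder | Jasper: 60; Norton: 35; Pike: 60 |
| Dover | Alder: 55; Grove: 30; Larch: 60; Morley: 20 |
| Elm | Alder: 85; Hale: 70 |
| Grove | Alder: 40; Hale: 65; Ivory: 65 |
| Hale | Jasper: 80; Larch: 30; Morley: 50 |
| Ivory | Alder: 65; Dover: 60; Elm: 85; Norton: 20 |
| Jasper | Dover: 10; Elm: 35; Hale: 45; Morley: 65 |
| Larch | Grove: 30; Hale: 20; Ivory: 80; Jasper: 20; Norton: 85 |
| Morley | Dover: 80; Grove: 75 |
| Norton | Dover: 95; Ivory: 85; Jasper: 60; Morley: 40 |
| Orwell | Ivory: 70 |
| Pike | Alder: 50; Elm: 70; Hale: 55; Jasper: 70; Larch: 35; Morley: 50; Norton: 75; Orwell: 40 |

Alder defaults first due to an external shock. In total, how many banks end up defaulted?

10

Round 1 — Alder defaults (initial).
  Jasper: +60 → 60 < 80
  Norton: +35 → 35 ≥ 30
  Pike: +60 → 60 < 110
Round 2 — Norton defaults.
  Dover: +95 → 95 < 100
  Ivory: +85 → 85 ≥ 50
  Jasper: +60 → 120 ≥ 80
  Morley: +40 → 40 < 110
Round 3 — Ivory, Jasper default.
  Dover: +60+10 → 165 ≥ 100
  Elm: +85+35 → 120 ≥ 80
  Hale: +45 → 45 ≥ 40
  Morley: +65 → 105 < 110
Round 4 — Dover, Elm, Hale default.
  Grove: +30 → 30 < 60
  Larch: +60+30 → 90 ≥ 70
  Morley: +20+50 → 175 ≥ 110
Round 5 — Larch, Morley default.
  Grove: +30+75 → 135 ≥ 60
Round 6 — Grove defaults.
No further defaults.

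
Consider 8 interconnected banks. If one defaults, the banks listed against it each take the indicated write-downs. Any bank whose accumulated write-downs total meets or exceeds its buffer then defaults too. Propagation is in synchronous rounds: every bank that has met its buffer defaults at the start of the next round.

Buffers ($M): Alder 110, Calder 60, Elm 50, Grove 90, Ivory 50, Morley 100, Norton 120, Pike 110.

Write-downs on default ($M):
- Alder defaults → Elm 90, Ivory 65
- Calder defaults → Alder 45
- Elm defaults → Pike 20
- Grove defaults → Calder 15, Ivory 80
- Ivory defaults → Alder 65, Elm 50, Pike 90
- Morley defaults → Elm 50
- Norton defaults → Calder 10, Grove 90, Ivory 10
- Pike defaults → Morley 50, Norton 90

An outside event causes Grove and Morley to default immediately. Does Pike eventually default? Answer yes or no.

yes

Round 1 — Grove, Morley default (initial).
  Calder: +15 → 15 < 60
  Elm: +50 → 50 ≥ 50
  Ivory: +80 → 80 ≥ 50
Round 2 — Elm, Ivory default.
  Alder: +65 → 65 < 110
  Pike: +20+90 → 110 ≥ 110
Round 3 — Pike defaults.
  Norton: +90 → 90 < 120
No further defaults.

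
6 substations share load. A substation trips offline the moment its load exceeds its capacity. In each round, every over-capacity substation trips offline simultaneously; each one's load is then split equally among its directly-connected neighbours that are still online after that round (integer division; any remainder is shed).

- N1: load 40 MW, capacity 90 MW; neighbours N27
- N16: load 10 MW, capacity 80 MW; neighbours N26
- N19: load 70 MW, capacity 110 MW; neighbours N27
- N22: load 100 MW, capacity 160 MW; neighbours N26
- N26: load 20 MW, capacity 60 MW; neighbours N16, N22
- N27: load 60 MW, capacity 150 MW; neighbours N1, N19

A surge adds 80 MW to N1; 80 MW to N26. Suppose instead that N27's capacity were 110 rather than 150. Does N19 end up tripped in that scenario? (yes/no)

With N27's capacity at 110:
Round 1 — N1 at 120 > 90; N26 at 100 > 60. N1, N26 trip offline.
  N1 sheds 120 MW to N27: 120 each.
    N27: 60+120 = 180 > 110
  N26 sheds 100 MW to N16, N22: 50 each.
    N16: 10+50 = 60 ≤ 80
    N22: 100+50 = 150 ≤ 160
Round 2 — N27 trips offline.
  N27 sheds 180 MW to N19: 180 each.
    N19: 70+180 = 250 > 110
Round 3 — N19 trips offline.
  N19 sheds 250 MW: no online neighbours, lost.
No further trips.

yes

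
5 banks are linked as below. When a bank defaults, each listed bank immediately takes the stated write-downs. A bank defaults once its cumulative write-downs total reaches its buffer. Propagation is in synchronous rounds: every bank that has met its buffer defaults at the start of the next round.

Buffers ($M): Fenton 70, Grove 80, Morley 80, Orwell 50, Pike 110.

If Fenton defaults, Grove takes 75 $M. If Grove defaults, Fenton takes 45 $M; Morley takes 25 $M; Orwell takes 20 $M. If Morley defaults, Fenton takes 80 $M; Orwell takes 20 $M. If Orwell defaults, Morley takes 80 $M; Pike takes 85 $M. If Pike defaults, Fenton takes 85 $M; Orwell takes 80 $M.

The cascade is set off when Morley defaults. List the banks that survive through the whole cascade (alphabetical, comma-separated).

Grove, Orwell, Pike

Round 1 — Morley defaults (initial).
  Fenton: +80 → 80 ≥ 70
  Orwell: +20 → 20 < 50
Round 2 — Fenton defaults.
  Grove: +75 → 75 < 80
No further defaults.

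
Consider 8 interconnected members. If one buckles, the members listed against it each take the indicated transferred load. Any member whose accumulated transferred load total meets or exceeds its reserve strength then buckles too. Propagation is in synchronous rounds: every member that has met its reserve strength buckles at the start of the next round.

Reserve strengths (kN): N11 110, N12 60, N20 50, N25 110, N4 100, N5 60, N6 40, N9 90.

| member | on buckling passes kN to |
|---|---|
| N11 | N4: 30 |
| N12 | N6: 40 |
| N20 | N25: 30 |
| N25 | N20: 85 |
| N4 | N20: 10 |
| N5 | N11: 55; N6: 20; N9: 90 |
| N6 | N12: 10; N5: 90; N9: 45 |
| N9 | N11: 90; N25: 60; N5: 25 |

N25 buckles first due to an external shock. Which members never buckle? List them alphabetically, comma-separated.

Round 1 — N25 buckles (initial).
  N20: +85 → 85 ≥ 50
Round 2 — N20 buckles.
No further bucklings.

N11, N12, N4, N5, N6, N9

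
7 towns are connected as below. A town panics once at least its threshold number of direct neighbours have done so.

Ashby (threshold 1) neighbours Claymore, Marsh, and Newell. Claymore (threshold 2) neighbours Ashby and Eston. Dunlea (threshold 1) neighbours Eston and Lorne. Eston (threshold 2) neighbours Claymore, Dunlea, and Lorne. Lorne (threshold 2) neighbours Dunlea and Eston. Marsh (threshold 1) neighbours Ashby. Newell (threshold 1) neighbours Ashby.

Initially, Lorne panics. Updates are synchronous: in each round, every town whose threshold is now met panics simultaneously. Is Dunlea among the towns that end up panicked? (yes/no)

Round 1 — Lorne panics (initial).
Round 2 — checking thresholds:
  Dunlea: 1 of 2 neighbours ≥ 1, panics.
  Eston: 1 of 3 neighbours < 2, holds.
Round 3 — checking thresholds:
  Eston: 2 of 3 neighbours ≥ 2, panics.
Round 4 — no new panics; cascade stops.

yes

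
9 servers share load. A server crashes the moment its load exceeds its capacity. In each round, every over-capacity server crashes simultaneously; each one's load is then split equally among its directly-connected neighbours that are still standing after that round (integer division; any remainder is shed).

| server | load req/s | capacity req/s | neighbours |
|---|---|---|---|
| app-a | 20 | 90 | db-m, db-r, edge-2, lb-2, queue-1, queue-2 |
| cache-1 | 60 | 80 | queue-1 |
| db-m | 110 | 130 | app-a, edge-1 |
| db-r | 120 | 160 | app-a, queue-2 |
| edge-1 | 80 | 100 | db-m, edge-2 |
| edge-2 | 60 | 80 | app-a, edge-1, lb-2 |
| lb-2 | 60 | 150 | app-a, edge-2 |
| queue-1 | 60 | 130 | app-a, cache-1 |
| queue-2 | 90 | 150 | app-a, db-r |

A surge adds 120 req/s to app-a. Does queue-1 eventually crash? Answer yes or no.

no

Round 1 — app-a at 140 > 90. app-a crashes.
  app-a sheds 140 req/s to db-m, db-r, edge-2, lb-2, queue-1, queue-2: 23 each (2 lost).
    db-m: 110+23 = 133 > 130
    db-r: 120+23 = 143 ≤ 160
    edge-2: 60+23 = 83 > 80
    lb-2: 60+23 = 83 ≤ 150
    queue-1: 60+23 = 83 ≤ 130
    queue-2: 90+23 = 113 ≤ 150
Round 2 — db-m, edge-2 crash.
  db-m sheds 133 req/s to edge-1: 133 each.
    edge-1: 80+133 = 213 > 100
  edge-2 sheds 83 req/s to edge-1, lb-2: 41 each (1 lost).
    edge-1: 213+41 = 254 > 100
    lb-2: 83+41 = 124 ≤ 150
Round 3 — edge-1 crashes.
  edge-1 sheds 254 req/s: no online neighbours, lost.
No further crashes.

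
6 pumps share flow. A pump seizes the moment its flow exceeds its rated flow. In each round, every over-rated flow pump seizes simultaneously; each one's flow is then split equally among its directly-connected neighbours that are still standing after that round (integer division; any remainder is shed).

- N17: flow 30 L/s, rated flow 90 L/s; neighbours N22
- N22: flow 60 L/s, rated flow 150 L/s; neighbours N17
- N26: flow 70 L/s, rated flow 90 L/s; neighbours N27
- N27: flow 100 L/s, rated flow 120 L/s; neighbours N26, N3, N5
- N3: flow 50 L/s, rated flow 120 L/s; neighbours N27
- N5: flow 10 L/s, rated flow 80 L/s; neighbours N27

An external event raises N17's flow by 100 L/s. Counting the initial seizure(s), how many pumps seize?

2

Round 1 — N17 at 130 > 90. N17 seizes.
  N17 sheds 130 L/s to N22: 130 each.
    N22: 60+130 = 190 > 150
Round 2 — N22 seizes.
  N22 sheds 190 L/s: no online neighbours, lost.
No further seizures.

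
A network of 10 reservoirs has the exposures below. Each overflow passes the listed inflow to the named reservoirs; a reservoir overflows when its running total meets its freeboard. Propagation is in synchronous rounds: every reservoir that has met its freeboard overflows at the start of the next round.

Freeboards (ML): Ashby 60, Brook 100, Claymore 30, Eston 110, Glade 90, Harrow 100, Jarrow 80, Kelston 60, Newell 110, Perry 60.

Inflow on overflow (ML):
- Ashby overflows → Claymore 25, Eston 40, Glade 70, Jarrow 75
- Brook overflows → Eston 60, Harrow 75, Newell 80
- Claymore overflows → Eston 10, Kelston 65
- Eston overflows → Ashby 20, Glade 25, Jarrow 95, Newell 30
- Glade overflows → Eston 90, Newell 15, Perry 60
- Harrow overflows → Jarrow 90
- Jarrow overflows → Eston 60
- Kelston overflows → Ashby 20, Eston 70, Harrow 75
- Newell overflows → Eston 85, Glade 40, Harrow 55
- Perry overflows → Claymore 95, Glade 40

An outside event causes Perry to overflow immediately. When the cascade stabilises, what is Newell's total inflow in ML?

0

Round 1 — Perry overflows (initial).
  Claymore: +95 → 95 ≥ 30
  Glade: +40 → 40 < 90
Round 2 — Claymore overflows.
  Eston: +10 → 10 < 110
  Kelston: +65 → 65 ≥ 60
Round 3 — Kelston overflows.
  Ashby: +20 → 20 < 60
  Eston: +70 → 80 < 110
  Harrow: +75 → 75 < 100
No further overflows.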